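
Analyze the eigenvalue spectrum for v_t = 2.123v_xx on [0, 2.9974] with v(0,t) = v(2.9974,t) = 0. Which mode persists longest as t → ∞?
Eigenvalues: λₙ = 2.123n²π²/2.9974².
First three modes:
  n=1: λ₁ = 2.123π²/2.9974² ≈ 2.332
  n=2: λ₂ = 8.492π²/2.9974² ≈ 9.329 (4× faster decay)
  n=3: λ₃ = 19.107π²/2.9974² ≈ 20.99 (9× faster decay)
As t → ∞, higher modes decay exponentially faster. The n=1 mode dominates: v ~ c₁ sin(πx/2.9974) e^{-λ₁t}.
Decay rate: λ₁ = 2.123π²/2.9974² ≈ 2.332.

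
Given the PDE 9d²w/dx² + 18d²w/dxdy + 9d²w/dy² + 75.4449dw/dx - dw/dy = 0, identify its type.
The second-order coefficients are A = 9, B = 18, C = 9. Since B² - 4AC = 0 = 0, this is a parabolic PDE.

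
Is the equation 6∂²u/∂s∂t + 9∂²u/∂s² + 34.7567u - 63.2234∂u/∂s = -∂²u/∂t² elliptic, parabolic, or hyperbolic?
Rewriting in standard form: 9∂²u/∂s² + 6∂²u/∂s∂t + ∂²u/∂t² - 63.2234∂u/∂s + 34.7567u = 0. Computing B² - 4AC with A = 9, B = 6, C = 1: discriminant = 0 (zero). Answer: parabolic.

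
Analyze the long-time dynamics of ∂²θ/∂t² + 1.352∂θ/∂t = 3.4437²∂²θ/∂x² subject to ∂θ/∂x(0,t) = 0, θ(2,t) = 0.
Long-time behavior: θ → 0. Damping (γ=1.352) dissipates energy; oscillations decay exponentially.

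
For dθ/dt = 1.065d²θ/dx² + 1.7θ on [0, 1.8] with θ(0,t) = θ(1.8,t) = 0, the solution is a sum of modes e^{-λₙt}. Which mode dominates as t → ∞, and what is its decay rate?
Eigenvalues: λₙ = 1.065n²π²/1.8² - 1.7.
First three modes:
  n=1: λ₁ = 1.065π²/1.8² - 1.7 ≈ 1.544
  n=2: λ₂ = 4.26π²/1.8² - 1.7 ≈ 11.277
  n=3: λ₃ = 9.585π²/1.8² - 1.7 ≈ 27.498
Since 1.065π²/1.8² ≈ 3.244 > 1.7, all λₙ > 0.
The n=1 mode decays slowest → dominates as t → ∞.
Asymptotic: θ ~ c₁ sin(πx/1.8) e^{-λ₁t} with decay rate λ₁ ≈ 1.544.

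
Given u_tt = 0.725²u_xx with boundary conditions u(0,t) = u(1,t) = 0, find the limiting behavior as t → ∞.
u oscillates (no decay). Energy is conserved; the solution oscillates indefinitely as standing waves.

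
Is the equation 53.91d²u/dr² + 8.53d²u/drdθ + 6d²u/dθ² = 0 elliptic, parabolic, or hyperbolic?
Computing B² - 4AC with A = 53.91, B = 8.53, C = 6: discriminant = -1221.0791 (negative). Answer: elliptic.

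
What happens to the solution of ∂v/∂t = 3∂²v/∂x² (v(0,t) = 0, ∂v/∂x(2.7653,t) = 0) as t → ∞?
v → 0. Heat escapes through the Dirichlet boundary.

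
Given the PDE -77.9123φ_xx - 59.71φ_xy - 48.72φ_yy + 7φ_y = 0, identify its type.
The second-order coefficients are A = -77.9123, B = -59.71, C = -48.72. Since B² - 4AC = -11618.264924 < 0, this is an elliptic PDE.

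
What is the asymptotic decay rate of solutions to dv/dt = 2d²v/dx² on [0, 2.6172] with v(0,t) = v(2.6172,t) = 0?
Eigenvalues: λₙ = 2n²π²/2.6172².
First three modes:
  n=1: λ₁ = 2π²/2.6172² ≈ 2.882
  n=2: λ₂ = 8π²/2.6172² ≈ 11.527 (4× faster decay)
  n=3: λ₃ = 18π²/2.6172² ≈ 25.936 (9× faster decay)
As t → ∞, higher modes decay exponentially faster. The n=1 mode dominates: v ~ c₁ sin(πx/2.6172) e^{-λ₁t}.
Decay rate: λ₁ = 2π²/2.6172² ≈ 2.882.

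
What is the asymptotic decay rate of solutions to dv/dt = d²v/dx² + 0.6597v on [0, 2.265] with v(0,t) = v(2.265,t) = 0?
Eigenvalues: λₙ = n²π²/2.265² - 0.6597.
First three modes:
  n=1: λ₁ = π²/2.265² - 0.6597 ≈ 1.264
  n=2: λ₂ = 4π²/2.265² - 0.6597 ≈ 7.036
  n=3: λ₃ = 9π²/2.265² - 0.6597 ≈ 16.655
Since π²/2.265² ≈ 1.924 > 0.6597, all λₙ > 0.
The n=1 mode decays slowest → dominates as t → ∞.
Asymptotic: v ~ c₁ sin(πx/2.265) e^{-λ₁t} with decay rate λ₁ ≈ 1.264.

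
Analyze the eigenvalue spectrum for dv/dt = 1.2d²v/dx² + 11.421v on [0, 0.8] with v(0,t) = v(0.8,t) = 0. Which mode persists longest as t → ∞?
Eigenvalues: λₙ = 1.2n²π²/0.8² - 11.421.
First three modes:
  n=1: λ₁ = 1.2π²/0.8² - 11.421 ≈ 7.085
  n=2: λ₂ = 4.8π²/0.8² - 11.421 ≈ 62.601
  n=3: λ₃ = 10.8π²/0.8² - 11.421 ≈ 155.129
Since 1.2π²/0.8² ≈ 18.506 > 11.421, all λₙ > 0.
The n=1 mode decays slowest → dominates as t → ∞.
Asymptotic: v ~ c₁ sin(πx/0.8) e^{-λ₁t} with decay rate λ₁ ≈ 7.085.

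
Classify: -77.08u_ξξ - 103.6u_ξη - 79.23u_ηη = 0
Elliptic (discriminant = -13695.2336).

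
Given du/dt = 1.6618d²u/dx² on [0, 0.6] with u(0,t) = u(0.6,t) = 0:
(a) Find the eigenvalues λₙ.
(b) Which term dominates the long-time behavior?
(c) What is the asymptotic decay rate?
Eigenvalues: λₙ = 1.6618n²π²/0.6².
First three modes:
  n=1: λ₁ = 1.6618π²/0.6² ≈ 45.559
  n=2: λ₂ = 6.6472π²/0.6² ≈ 182.237 (4× faster decay)
  n=3: λ₃ = 14.9562π²/0.6² ≈ 410.033 (9× faster decay)
As t → ∞, higher modes decay exponentially faster. The n=1 mode dominates: u ~ c₁ sin(πx/0.6) e^{-λ₁t}.
Decay rate: λ₁ = 1.6618π²/0.6² ≈ 45.559.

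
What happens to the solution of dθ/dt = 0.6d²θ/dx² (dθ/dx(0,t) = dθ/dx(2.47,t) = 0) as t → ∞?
θ → constant (steady state). Heat is conserved (no flux at boundaries); solution approaches the spatial average.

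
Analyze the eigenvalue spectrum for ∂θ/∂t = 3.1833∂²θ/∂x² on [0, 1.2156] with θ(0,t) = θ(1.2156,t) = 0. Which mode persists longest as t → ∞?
Eigenvalues: λₙ = 3.1833n²π²/1.2156².
First three modes:
  n=1: λ₁ = 3.1833π²/1.2156² ≈ 21.262
  n=2: λ₂ = 12.7332π²/1.2156² ≈ 85.046 (4× faster decay)
  n=3: λ₃ = 28.6497π²/1.2156² ≈ 191.354 (9× faster decay)
As t → ∞, higher modes decay exponentially faster. The n=1 mode dominates: θ ~ c₁ sin(πx/1.2156) e^{-λ₁t}.
Decay rate: λ₁ = 3.1833π²/1.2156² ≈ 21.262.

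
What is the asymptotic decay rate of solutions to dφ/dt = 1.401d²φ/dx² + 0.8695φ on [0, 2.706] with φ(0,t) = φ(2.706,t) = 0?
Eigenvalues: λₙ = 1.401n²π²/2.706² - 0.8695.
First three modes:
  n=1: λ₁ = 1.401π²/2.706² - 0.8695 ≈ 1.019
  n=2: λ₂ = 5.604π²/2.706² - 0.8695 ≈ 6.684
  n=3: λ₃ = 12.609π²/2.706² - 0.8695 ≈ 16.126
Since 1.401π²/2.706² ≈ 1.888 > 0.8695, all λₙ > 0.
The n=1 mode decays slowest → dominates as t → ∞.
Asymptotic: φ ~ c₁ sin(πx/2.706) e^{-λ₁t} with decay rate λ₁ ≈ 1.019.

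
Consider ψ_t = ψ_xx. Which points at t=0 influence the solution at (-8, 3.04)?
The entire real line. The heat equation has infinite propagation speed: any initial disturbance instantly affects all points (though exponentially small far away).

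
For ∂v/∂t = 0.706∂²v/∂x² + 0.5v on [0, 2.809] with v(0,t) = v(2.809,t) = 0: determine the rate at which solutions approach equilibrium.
Eigenvalues: λₙ = 0.706n²π²/2.809² - 0.5.
First three modes:
  n=1: λ₁ = 0.706π²/2.809² - 0.5 ≈ 0.383
  n=2: λ₂ = 2.824π²/2.809² - 0.5 ≈ 3.032
  n=3: λ₃ = 6.354π²/2.809² - 0.5 ≈ 7.448
Since 0.706π²/2.809² ≈ 0.883 > 0.5, all λₙ > 0.
The n=1 mode decays slowest → dominates as t → ∞.
Asymptotic: v ~ c₁ sin(πx/2.809) e^{-λ₁t} with decay rate λ₁ ≈ 0.383.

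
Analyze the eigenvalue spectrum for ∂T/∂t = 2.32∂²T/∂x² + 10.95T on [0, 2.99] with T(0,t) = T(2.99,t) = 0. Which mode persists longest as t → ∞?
Eigenvalues: λₙ = 2.32n²π²/2.99² - 10.95.
First three modes:
  n=1: λ₁ = 2.32π²/2.99² - 10.95 ≈ -8.389
  n=2: λ₂ = 9.28π²/2.99² - 10.95 ≈ -0.705
  n=3: λ₃ = 20.88π²/2.99² - 10.95 ≈ 12.101
Since 2.32π²/2.99² ≈ 2.561 < 10.95, λ₁ < 0.
The n=1 mode grows fastest (−λₙ is largest for n=1) → dominates.
Asymptotic: T ~ c₁ sin(πx/2.99) e^{8.389t} (exponential growth at rate −λ₁ ≈ 8.389).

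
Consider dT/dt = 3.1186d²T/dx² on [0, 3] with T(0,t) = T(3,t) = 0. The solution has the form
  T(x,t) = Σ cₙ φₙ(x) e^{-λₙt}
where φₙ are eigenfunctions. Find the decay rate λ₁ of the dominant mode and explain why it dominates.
Eigenvalues: λₙ = 3.1186n²π²/3².
First three modes:
  n=1: λ₁ = 3.1186π²/3² ≈ 3.42
  n=2: λ₂ = 12.4744π²/3² ≈ 13.68 (4× faster decay)
  n=3: λ₃ = 28.0674π²/3² ≈ 30.779 (9× faster decay)
As t → ∞, higher modes decay exponentially faster. The n=1 mode dominates: T ~ c₁ sin(πx/3) e^{-λ₁t}.
Decay rate: λ₁ = 3.1186π²/3² ≈ 3.42.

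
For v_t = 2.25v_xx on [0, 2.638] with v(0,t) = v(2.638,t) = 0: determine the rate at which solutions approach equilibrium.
Eigenvalues: λₙ = 2.25n²π²/2.638².
First three modes:
  n=1: λ₁ = 2.25π²/2.638² ≈ 3.191
  n=2: λ₂ = 9π²/2.638² ≈ 12.764 (4× faster decay)
  n=3: λ₃ = 20.25π²/2.638² ≈ 28.719 (9× faster decay)
As t → ∞, higher modes decay exponentially faster. The n=1 mode dominates: v ~ c₁ sin(πx/2.638) e^{-λ₁t}.
Decay rate: λ₁ = 2.25π²/2.638² ≈ 3.191.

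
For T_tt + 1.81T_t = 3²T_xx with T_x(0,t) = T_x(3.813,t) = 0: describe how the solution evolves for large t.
T → constant (steady state). Damping (γ=1.81) dissipates the nonconstant modes; with Neumann BCs the spatial average obeys M''+γM'=0 and tends to a finite limit.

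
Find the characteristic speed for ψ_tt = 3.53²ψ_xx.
Speed = 3.53. Information travels along characteristics x = x₀ ± 3.53t.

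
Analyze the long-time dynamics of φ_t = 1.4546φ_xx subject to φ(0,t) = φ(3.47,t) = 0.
Long-time behavior: φ → 0. Heat diffuses out through both boundaries.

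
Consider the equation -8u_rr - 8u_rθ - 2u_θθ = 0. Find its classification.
Parabolic. (A = -8, B = -8, C = -2 gives B² - 4AC = 0.)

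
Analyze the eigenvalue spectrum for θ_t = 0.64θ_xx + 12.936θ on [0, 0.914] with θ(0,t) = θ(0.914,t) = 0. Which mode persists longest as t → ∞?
Eigenvalues: λₙ = 0.64n²π²/0.914² - 12.936.
First three modes:
  n=1: λ₁ = 0.64π²/0.914² - 12.936 ≈ -5.375
  n=2: λ₂ = 2.56π²/0.914² - 12.936 ≈ 17.309
  n=3: λ₃ = 5.76π²/0.914² - 12.936 ≈ 55.114
Since 0.64π²/0.914² ≈ 7.561 < 12.936, λ₁ < 0.
The n=1 mode grows fastest (−λₙ is largest for n=1) → dominates.
Asymptotic: θ ~ c₁ sin(πx/0.914) e^{5.375t} (exponential growth at rate −λ₁ ≈ 5.375).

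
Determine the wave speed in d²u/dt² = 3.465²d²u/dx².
Speed = 3.465. Information travels along characteristics x = x₀ ± 3.465t.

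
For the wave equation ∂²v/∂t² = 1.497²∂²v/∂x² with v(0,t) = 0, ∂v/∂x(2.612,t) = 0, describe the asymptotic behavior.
v oscillates (no decay). Energy is conserved; the solution oscillates indefinitely as standing waves.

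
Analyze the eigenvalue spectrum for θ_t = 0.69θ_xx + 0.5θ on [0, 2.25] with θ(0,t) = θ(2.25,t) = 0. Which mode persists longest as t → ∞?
Eigenvalues: λₙ = 0.69n²π²/2.25² - 0.5.
First three modes:
  n=1: λ₁ = 0.69π²/2.25² - 0.5 ≈ 0.845
  n=2: λ₂ = 2.76π²/2.25² - 0.5 ≈ 4.881
  n=3: λ₃ = 6.21π²/2.25² - 0.5 ≈ 11.607
Since 0.69π²/2.25² ≈ 1.345 > 0.5, all λₙ > 0.
The n=1 mode decays slowest → dominates as t → ∞.
Asymptotic: θ ~ c₁ sin(πx/2.25) e^{-λ₁t} with decay rate λ₁ ≈ 0.845.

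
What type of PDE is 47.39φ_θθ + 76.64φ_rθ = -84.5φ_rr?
Rewriting in standard form: 84.5φ_rr + 76.64φ_rθ + 47.39φ_θθ = 0. With A = 84.5, B = 76.64, C = 47.39, the discriminant is -10144.1304. This is an elliptic PDE.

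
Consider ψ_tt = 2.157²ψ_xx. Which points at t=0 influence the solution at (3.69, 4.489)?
Domain of dependence: [-5.992773, 13.372773]. Signals travel at speed 2.157, so data within |x - 3.69| ≤ 2.157·4.489 = 9.682773 can reach the point.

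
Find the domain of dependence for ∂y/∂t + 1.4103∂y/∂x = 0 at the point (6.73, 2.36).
A single point: x = 3.401692. The characteristic through (6.73, 2.36) is x - 1.4103t = const, so x = 6.73 - 1.4103·2.36 = 3.401692.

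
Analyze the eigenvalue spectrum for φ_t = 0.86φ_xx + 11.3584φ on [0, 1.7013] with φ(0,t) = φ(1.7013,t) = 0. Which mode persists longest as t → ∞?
Eigenvalues: λₙ = 0.86n²π²/1.7013² - 11.3584.
First three modes:
  n=1: λ₁ = 0.86π²/1.7013² - 11.3584 ≈ -8.426
  n=2: λ₂ = 3.44π²/1.7013² - 11.3584 ≈ 0.372
  n=3: λ₃ = 7.74π²/1.7013² - 11.3584 ≈ 15.034
Since 0.86π²/1.7013² ≈ 2.932 < 11.3584, λ₁ < 0.
The n=1 mode grows fastest (−λₙ is largest for n=1) → dominates.
Asymptotic: φ ~ c₁ sin(πx/1.7013) e^{8.426t} (exponential growth at rate −λ₁ ≈ 8.426).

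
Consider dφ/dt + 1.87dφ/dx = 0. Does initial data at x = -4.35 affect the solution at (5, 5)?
Yes. The characteristic through (5, 5) passes through x = -4.35.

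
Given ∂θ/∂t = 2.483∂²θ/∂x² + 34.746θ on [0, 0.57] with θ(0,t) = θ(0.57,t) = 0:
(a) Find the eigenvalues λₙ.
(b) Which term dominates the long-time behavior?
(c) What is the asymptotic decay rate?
Eigenvalues: λₙ = 2.483n²π²/0.57² - 34.746.
First three modes:
  n=1: λ₁ = 2.483π²/0.57² - 34.746 ≈ 40.681
  n=2: λ₂ = 9.932π²/0.57² - 34.746 ≈ 266.962
  n=3: λ₃ = 22.347π²/0.57² - 34.746 ≈ 644.097
Since 2.483π²/0.57² ≈ 75.427 > 34.746, all λₙ > 0.
The n=1 mode decays slowest → dominates as t → ∞.
Asymptotic: θ ~ c₁ sin(πx/0.57) e^{-λ₁t} with decay rate λ₁ ≈ 40.681.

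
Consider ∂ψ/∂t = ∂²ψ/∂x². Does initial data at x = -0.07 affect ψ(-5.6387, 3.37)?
Yes, for any finite x. The heat equation has infinite propagation speed, so all initial data affects all points at any t > 0.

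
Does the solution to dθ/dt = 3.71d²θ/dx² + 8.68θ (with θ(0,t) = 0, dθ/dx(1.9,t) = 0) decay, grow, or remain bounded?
θ grows unboundedly. Reaction dominates diffusion (r=8.68 > κπ²/(4L²)≈2.54); solution grows exponentially.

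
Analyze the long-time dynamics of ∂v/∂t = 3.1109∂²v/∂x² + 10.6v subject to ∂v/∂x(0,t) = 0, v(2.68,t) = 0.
Long-time behavior: v grows unboundedly. Reaction dominates diffusion (r=10.6 > κπ²/(4L²)≈1.07); solution grows exponentially.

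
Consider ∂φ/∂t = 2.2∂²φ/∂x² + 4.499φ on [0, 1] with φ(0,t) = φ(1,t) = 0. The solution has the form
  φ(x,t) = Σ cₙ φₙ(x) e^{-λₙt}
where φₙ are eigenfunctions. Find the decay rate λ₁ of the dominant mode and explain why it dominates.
Eigenvalues: λₙ = 2.2n²π²/1² - 4.499.
First three modes:
  n=1: λ₁ = 2.2π² - 4.499 ≈ 17.214
  n=2: λ₂ = 8.8π² - 4.499 ≈ 82.354
  n=3: λ₃ = 19.8π² - 4.499 ≈ 190.919
Since 2.2π² ≈ 21.713 > 4.499, all λₙ > 0.
The n=1 mode decays slowest → dominates as t → ∞.
Asymptotic: φ ~ c₁ sin(πx/1) e^{-λ₁t} with decay rate λ₁ ≈ 17.214.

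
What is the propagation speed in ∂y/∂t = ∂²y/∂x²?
Infinite. The heat equation is parabolic, not hyperbolic, so disturbances propagate instantly.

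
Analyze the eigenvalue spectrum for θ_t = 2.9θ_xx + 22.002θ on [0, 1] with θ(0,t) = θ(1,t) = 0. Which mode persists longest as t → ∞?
Eigenvalues: λₙ = 2.9n²π²/1² - 22.002.
First three modes:
  n=1: λ₁ = 2.9π² - 22.002 ≈ 6.62
  n=2: λ₂ = 11.6π² - 22.002 ≈ 92.485
  n=3: λ₃ = 26.1π² - 22.002 ≈ 235.595
Since 2.9π² ≈ 28.622 > 22.002, all λₙ > 0.
The n=1 mode decays slowest → dominates as t → ∞.
Asymptotic: θ ~ c₁ sin(πx/1) e^{-λ₁t} with decay rate λ₁ ≈ 6.62.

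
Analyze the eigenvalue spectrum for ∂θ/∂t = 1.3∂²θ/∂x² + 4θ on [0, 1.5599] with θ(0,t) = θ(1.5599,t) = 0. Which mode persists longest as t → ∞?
Eigenvalues: λₙ = 1.3n²π²/1.5599² - 4.
First three modes:
  n=1: λ₁ = 1.3π²/1.5599² - 4 ≈ 1.273
  n=2: λ₂ = 5.2π²/1.5599² - 4 ≈ 17.092
  n=3: λ₃ = 11.7π²/1.5599² - 4 ≈ 43.456
Since 1.3π²/1.5599² ≈ 5.273 > 4, all λₙ > 0.
The n=1 mode decays slowest → dominates as t → ∞.
Asymptotic: θ ~ c₁ sin(πx/1.5599) e^{-λ₁t} with decay rate λ₁ ≈ 1.273.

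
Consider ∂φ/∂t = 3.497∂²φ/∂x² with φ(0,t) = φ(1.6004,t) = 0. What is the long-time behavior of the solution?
As t → ∞, φ → 0. Heat diffuses out through both boundaries.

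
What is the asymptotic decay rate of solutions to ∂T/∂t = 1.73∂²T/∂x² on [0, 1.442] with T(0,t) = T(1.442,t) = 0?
Eigenvalues: λₙ = 1.73n²π²/1.442².
First three modes:
  n=1: λ₁ = 1.73π²/1.442² ≈ 8.211
  n=2: λ₂ = 6.92π²/1.442² ≈ 32.845 (4× faster decay)
  n=3: λ₃ = 15.57π²/1.442² ≈ 73.902 (9× faster decay)
As t → ∞, higher modes decay exponentially faster. The n=1 mode dominates: T ~ c₁ sin(πx/1.442) e^{-λ₁t}.
Decay rate: λ₁ = 1.73π²/1.442² ≈ 8.211.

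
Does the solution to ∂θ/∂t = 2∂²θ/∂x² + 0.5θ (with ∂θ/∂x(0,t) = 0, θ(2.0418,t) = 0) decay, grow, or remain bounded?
θ → 0. Diffusion dominates reaction (r=0.5 < κπ²/(4L²)≈1.18); solution decays.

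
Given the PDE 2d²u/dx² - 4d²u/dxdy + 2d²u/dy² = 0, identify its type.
The second-order coefficients are A = 2, B = -4, C = 2. Since B² - 4AC = 0 = 0, this is a parabolic PDE.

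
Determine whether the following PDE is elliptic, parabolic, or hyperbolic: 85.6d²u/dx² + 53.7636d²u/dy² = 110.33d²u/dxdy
Rewriting in standard form: 85.6d²u/dx² - 110.33d²u/dxdy + 53.7636d²u/dy² = 0. Coefficients: A = 85.6, B = -110.33, C = 53.7636. B² - 4AC = -6235.94774, which is negative, so the equation is elliptic.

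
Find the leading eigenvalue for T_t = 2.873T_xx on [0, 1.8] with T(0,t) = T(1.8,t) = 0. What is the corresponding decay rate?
Eigenvalues: λₙ = 2.873n²π²/1.8².
First three modes:
  n=1: λ₁ = 2.873π²/1.8² ≈ 8.752
  n=2: λ₂ = 11.492π²/1.8² ≈ 35.007 (4× faster decay)
  n=3: λ₃ = 25.857π²/1.8² ≈ 78.765 (9× faster decay)
As t → ∞, higher modes decay exponentially faster. The n=1 mode dominates: T ~ c₁ sin(πx/1.8) e^{-λ₁t}.
Decay rate: λ₁ = 2.873π²/1.8² ≈ 8.752.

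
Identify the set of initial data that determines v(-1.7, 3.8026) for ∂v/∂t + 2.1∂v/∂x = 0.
A single point: x = -9.68546. The characteristic through (-1.7, 3.8026) is x - 2.1t = const, so x = -1.7 - 2.1·3.8026 = -9.68546.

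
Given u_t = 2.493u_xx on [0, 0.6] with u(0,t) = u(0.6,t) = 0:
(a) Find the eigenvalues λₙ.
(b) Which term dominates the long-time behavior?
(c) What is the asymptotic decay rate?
Eigenvalues: λₙ = 2.493n²π²/0.6².
First three modes:
  n=1: λ₁ = 2.493π²/0.6² ≈ 68.347
  n=2: λ₂ = 9.972π²/0.6² ≈ 273.388 (4× faster decay)
  n=3: λ₃ = 22.437π²/0.6² ≈ 615.123 (9× faster decay)
As t → ∞, higher modes decay exponentially faster. The n=1 mode dominates: u ~ c₁ sin(πx/0.6) e^{-λ₁t}.
Decay rate: λ₁ = 2.493π²/0.6² ≈ 68.347.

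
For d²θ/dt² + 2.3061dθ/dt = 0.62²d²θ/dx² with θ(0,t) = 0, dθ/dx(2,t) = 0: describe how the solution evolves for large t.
θ → 0. Damping (γ=2.3061) dissipates energy; oscillations decay exponentially.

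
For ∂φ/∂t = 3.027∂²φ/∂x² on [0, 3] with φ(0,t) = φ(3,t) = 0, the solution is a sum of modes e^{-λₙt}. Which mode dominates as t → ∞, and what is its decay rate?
Eigenvalues: λₙ = 3.027n²π²/3².
First three modes:
  n=1: λ₁ = 3.027π²/3² ≈ 3.319
  n=2: λ₂ = 12.108π²/3² ≈ 13.278 (4× faster decay)
  n=3: λ₃ = 27.243π²/3² ≈ 29.875 (9× faster decay)
As t → ∞, higher modes decay exponentially faster. The n=1 mode dominates: φ ~ c₁ sin(πx/3) e^{-λ₁t}.
Decay rate: λ₁ = 3.027π²/3² ≈ 3.319.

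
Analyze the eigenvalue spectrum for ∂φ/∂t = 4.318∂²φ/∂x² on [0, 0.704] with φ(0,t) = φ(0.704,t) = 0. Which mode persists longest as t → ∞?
Eigenvalues: λₙ = 4.318n²π²/0.704².
First three modes:
  n=1: λ₁ = 4.318π²/0.704² ≈ 85.988
  n=2: λ₂ = 17.272π²/0.704² ≈ 343.951 (4× faster decay)
  n=3: λ₃ = 38.862π²/0.704² ≈ 773.891 (9× faster decay)
As t → ∞, higher modes decay exponentially faster. The n=1 mode dominates: φ ~ c₁ sin(πx/0.704) e^{-λ₁t}.
Decay rate: λ₁ = 4.318π²/0.704² ≈ 85.988.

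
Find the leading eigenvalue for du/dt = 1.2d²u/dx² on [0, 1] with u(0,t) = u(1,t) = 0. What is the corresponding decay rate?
Eigenvalues: λₙ = 1.2n²π².
First three modes:
  n=1: λ₁ = 1.2π² ≈ 11.844
  n=2: λ₂ = 4.8π² ≈ 47.374 (4× faster decay)
  n=3: λ₃ = 10.8π² ≈ 106.592 (9× faster decay)
As t → ∞, higher modes decay exponentially faster. The n=1 mode dominates: u ~ c₁ sin(πx) e^{-λ₁t}.
Decay rate: λ₁ = 1.2π² ≈ 11.844.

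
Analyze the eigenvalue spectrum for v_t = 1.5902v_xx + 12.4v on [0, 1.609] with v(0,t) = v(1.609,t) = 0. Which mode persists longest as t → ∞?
Eigenvalues: λₙ = 1.5902n²π²/1.609² - 12.4.
First three modes:
  n=1: λ₁ = 1.5902π²/1.609² - 12.4 ≈ -6.338
  n=2: λ₂ = 6.3608π²/1.609² - 12.4 ≈ 11.849
  n=3: λ₃ = 14.3118π²/1.609² - 12.4 ≈ 42.161
Since 1.5902π²/1.609² ≈ 6.062 < 12.4, λ₁ < 0.
The n=1 mode grows fastest (−λₙ is largest for n=1) → dominates.
Asymptotic: v ~ c₁ sin(πx/1.609) e^{6.338t} (exponential growth at rate −λ₁ ≈ 6.338).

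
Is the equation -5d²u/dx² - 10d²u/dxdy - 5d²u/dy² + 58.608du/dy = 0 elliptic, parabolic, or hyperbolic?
Computing B² - 4AC with A = -5, B = -10, C = -5: discriminant = 0 (zero). Answer: parabolic.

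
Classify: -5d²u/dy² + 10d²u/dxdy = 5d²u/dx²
Rewriting in standard form: -5d²u/dx² + 10d²u/dxdy - 5d²u/dy² = 0. Parabolic (discriminant = 0).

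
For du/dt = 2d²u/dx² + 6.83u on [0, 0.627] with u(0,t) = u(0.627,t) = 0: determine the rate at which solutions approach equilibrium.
Eigenvalues: λₙ = 2n²π²/0.627² - 6.83.
First three modes:
  n=1: λ₁ = 2π²/0.627² - 6.83 ≈ 43.381
  n=2: λ₂ = 8π²/0.627² - 6.83 ≈ 194.012
  n=3: λ₃ = 18π²/0.627² - 6.83 ≈ 445.065
Since 2π²/0.627² ≈ 50.211 > 6.83, all λₙ > 0.
The n=1 mode decays slowest → dominates as t → ∞.
Asymptotic: u ~ c₁ sin(πx/0.627) e^{-λ₁t} with decay rate λ₁ ≈ 43.381.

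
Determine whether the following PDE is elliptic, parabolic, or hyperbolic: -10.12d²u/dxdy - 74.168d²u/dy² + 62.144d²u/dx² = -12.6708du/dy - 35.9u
Rewriting in standard form: 62.144d²u/dx² - 10.12d²u/dxdy - 74.168d²u/dy² + 12.6708du/dy + 35.9u = 0. Coefficients: A = 62.144, B = -10.12, C = -74.168. B² - 4AC = 18538.799168, which is positive, so the equation is hyperbolic.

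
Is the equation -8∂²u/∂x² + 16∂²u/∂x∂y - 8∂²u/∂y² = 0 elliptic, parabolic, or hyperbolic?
Computing B² - 4AC with A = -8, B = 16, C = -8: discriminant = 0 (zero). Answer: parabolic.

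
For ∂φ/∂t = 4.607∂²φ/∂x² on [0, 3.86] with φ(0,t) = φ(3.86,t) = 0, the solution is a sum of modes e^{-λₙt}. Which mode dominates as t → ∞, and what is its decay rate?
Eigenvalues: λₙ = 4.607n²π²/3.86².
First three modes:
  n=1: λ₁ = 4.607π²/3.86² ≈ 3.052
  n=2: λ₂ = 18.428π²/3.86² ≈ 12.207 (4× faster decay)
  n=3: λ₃ = 41.463π²/3.86² ≈ 27.465 (9× faster decay)
As t → ∞, higher modes decay exponentially faster. The n=1 mode dominates: φ ~ c₁ sin(πx/3.86) e^{-λ₁t}.
Decay rate: λ₁ = 4.607π²/3.86² ≈ 3.052.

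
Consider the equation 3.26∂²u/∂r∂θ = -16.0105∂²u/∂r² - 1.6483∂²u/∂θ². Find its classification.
Rewriting in standard form: 16.0105∂²u/∂r² + 3.26∂²u/∂r∂θ + 1.6483∂²u/∂θ² = 0. Elliptic. (A = 16.0105, B = 3.26, C = 1.6483 gives B² - 4AC = -94.9328286.)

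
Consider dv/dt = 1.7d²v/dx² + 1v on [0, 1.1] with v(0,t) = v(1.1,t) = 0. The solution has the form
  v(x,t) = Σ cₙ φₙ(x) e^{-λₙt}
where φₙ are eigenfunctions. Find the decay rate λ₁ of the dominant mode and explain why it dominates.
Eigenvalues: λₙ = 1.7n²π²/1.1² - 1.
First three modes:
  n=1: λ₁ = 1.7π²/1.1² - 1 ≈ 12.866
  n=2: λ₂ = 6.8π²/1.1² - 1 ≈ 54.466
  n=3: λ₃ = 15.3π²/1.1² - 1 ≈ 123.797
Since 1.7π²/1.1² ≈ 13.866 > 1, all λₙ > 0.
The n=1 mode decays slowest → dominates as t → ∞.
Asymptotic: v ~ c₁ sin(πx/1.1) e^{-λ₁t} with decay rate λ₁ ≈ 12.866.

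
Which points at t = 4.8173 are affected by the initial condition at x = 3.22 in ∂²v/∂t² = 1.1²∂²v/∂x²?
Domain of influence: [-2.07903, 8.51903]. Data at x = 3.22 spreads outward at speed 1.1.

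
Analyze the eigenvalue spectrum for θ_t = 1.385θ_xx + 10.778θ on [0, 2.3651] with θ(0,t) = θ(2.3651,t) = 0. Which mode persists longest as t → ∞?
Eigenvalues: λₙ = 1.385n²π²/2.3651² - 10.778.
First three modes:
  n=1: λ₁ = 1.385π²/2.3651² - 10.778 ≈ -8.334
  n=2: λ₂ = 5.54π²/2.3651² - 10.778 ≈ -1.003
  n=3: λ₃ = 12.465π²/2.3651² - 10.778 ≈ 11.215
Since 1.385π²/2.3651² ≈ 2.444 < 10.778, λ₁ < 0.
The n=1 mode grows fastest (−λₙ is largest for n=1) → dominates.
Asymptotic: θ ~ c₁ sin(πx/2.3651) e^{8.334t} (exponential growth at rate −λ₁ ≈ 8.334).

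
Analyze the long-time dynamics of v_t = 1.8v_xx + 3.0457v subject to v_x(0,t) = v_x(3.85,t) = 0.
Long-time behavior: v grows unboundedly. With Neumann BCs the constant mode has diffusion eigenvalue 0, so any r > 0 makes it grow like e^(3.0457t); solution grows exponentially.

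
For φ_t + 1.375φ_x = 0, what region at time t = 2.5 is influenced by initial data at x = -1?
At x = 2.4375. The characteristic carries data from (-1, 0) to (2.4375, 2.5).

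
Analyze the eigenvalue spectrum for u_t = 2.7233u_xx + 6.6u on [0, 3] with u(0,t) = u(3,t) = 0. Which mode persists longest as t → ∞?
Eigenvalues: λₙ = 2.7233n²π²/3² - 6.6.
First three modes:
  n=1: λ₁ = 2.7233π²/3² - 6.6 ≈ -3.614
  n=2: λ₂ = 10.8932π²/3² - 6.6 ≈ 5.346
  n=3: λ₃ = 24.5097π²/3² - 6.6 ≈ 20.278
Since 2.7233π²/3² ≈ 2.986 < 6.6, λ₁ < 0.
The n=1 mode grows fastest (−λₙ is largest for n=1) → dominates.
Asymptotic: u ~ c₁ sin(πx/3) e^{3.614t} (exponential growth at rate −λ₁ ≈ 3.614).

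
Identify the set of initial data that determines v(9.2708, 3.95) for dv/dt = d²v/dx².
The entire real line. The heat equation has infinite propagation speed: any initial disturbance instantly affects all points (though exponentially small far away).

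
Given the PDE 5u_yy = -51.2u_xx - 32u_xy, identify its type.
Rewriting in standard form: 51.2u_xx + 32u_xy + 5u_yy = 0. The second-order coefficients are A = 51.2, B = 32, C = 5. Since B² - 4AC = 0 = 0, this is a parabolic PDE.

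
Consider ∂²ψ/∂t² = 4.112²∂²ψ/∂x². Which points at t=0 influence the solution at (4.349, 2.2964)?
Domain of dependence: [-5.0937968, 13.7917968]. Signals travel at speed 4.112, so data within |x - 4.349| ≤ 4.112·2.2964 = 9.4427968 can reach the point.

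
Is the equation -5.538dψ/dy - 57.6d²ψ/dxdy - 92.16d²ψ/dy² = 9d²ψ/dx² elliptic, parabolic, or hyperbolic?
Rewriting in standard form: -9d²ψ/dx² - 57.6d²ψ/dxdy - 92.16d²ψ/dy² - 5.538dψ/dy = 0. Computing B² - 4AC with A = -9, B = -57.6, C = -92.16: discriminant = 0 (zero). Answer: parabolic.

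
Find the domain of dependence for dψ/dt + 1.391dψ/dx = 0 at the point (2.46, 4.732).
A single point: x = -4.122212. The characteristic through (2.46, 4.732) is x - 1.391t = const, so x = 2.46 - 1.391·4.732 = -4.122212.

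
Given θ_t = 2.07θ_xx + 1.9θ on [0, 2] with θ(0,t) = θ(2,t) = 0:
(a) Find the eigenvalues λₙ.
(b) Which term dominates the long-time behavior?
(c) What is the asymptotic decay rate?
Eigenvalues: λₙ = 2.07n²π²/2² - 1.9.
First three modes:
  n=1: λ₁ = 2.07π²/2² - 1.9 ≈ 3.208
  n=2: λ₂ = 8.28π²/2² - 1.9 ≈ 18.53
  n=3: λ₃ = 18.63π²/2² - 1.9 ≈ 44.068
Since 2.07π²/2² ≈ 5.108 > 1.9, all λₙ > 0.
The n=1 mode decays slowest → dominates as t → ∞.
Asymptotic: θ ~ c₁ sin(πx/2) e^{-λ₁t} with decay rate λ₁ ≈ 3.208.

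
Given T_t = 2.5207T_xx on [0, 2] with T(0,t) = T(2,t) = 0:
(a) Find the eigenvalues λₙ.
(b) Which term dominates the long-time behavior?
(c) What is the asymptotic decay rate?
Eigenvalues: λₙ = 2.5207n²π²/2².
First three modes:
  n=1: λ₁ = 2.5207π²/2² ≈ 6.22
  n=2: λ₂ = 10.0828π²/2² ≈ 24.878 (4× faster decay)
  n=3: λ₃ = 22.6863π²/2² ≈ 55.976 (9× faster decay)
As t → ∞, higher modes decay exponentially faster. The n=1 mode dominates: T ~ c₁ sin(πx/2) e^{-λ₁t}.
Decay rate: λ₁ = 2.5207π²/2² ≈ 6.22.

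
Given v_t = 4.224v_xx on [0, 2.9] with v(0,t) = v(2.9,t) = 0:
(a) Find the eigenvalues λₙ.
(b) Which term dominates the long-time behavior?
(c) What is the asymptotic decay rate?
Eigenvalues: λₙ = 4.224n²π²/2.9².
First three modes:
  n=1: λ₁ = 4.224π²/2.9² ≈ 4.957
  n=2: λ₂ = 16.896π²/2.9² ≈ 19.828 (4× faster decay)
  n=3: λ₃ = 38.016π²/2.9² ≈ 44.614 (9× faster decay)
As t → ∞, higher modes decay exponentially faster. The n=1 mode dominates: v ~ c₁ sin(πx/2.9) e^{-λ₁t}.
Decay rate: λ₁ = 4.224π²/2.9² ≈ 4.957.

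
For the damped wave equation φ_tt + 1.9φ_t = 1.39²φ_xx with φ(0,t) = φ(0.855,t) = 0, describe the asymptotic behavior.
φ → 0. Damping (γ=1.9) dissipates energy; oscillations decay exponentially.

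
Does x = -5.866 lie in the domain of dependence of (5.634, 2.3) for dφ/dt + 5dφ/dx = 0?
Yes. The characteristic through (5.634, 2.3) passes through x = -5.866.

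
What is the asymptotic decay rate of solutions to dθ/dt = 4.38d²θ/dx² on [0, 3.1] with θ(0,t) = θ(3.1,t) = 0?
Eigenvalues: λₙ = 4.38n²π²/3.1².
First three modes:
  n=1: λ₁ = 4.38π²/3.1² ≈ 4.498
  n=2: λ₂ = 17.52π²/3.1² ≈ 17.993 (4× faster decay)
  n=3: λ₃ = 39.42π²/3.1² ≈ 40.485 (9× faster decay)
As t → ∞, higher modes decay exponentially faster. The n=1 mode dominates: θ ~ c₁ sin(πx/3.1) e^{-λ₁t}.
Decay rate: λ₁ = 4.38π²/3.1² ≈ 4.498.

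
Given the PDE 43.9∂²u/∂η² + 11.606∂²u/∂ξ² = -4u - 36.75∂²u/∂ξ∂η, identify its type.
Rewriting in standard form: 11.606∂²u/∂ξ² + 36.75∂²u/∂ξ∂η + 43.9∂²u/∂η² + 4u = 0. The second-order coefficients are A = 11.606, B = 36.75, C = 43.9. Since B² - 4AC = -687.4511 < 0, this is an elliptic PDE.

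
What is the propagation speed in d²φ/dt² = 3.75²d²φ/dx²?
Speed = 3.75. Information travels along characteristics x = x₀ ± 3.75t.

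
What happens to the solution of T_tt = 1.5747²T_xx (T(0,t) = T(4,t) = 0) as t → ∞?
T oscillates (no decay). Energy is conserved; the solution oscillates indefinitely as standing waves.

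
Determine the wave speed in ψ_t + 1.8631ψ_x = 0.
Speed = 1.8631. Information travels along x - 1.8631t = const (rightward).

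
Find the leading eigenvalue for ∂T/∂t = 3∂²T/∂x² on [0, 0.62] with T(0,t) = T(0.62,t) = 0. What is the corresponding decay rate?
Eigenvalues: λₙ = 3n²π²/0.62².
First three modes:
  n=1: λ₁ = 3π²/0.62² ≈ 77.026
  n=2: λ₂ = 12π²/0.62² ≈ 308.104 (4× faster decay)
  n=3: λ₃ = 27π²/0.62² ≈ 693.234 (9× faster decay)
As t → ∞, higher modes decay exponentially faster. The n=1 mode dominates: T ~ c₁ sin(πx/0.62) e^{-λ₁t}.
Decay rate: λ₁ = 3π²/0.62² ≈ 77.026.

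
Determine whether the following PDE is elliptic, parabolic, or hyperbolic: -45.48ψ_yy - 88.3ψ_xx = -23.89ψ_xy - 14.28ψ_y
Rewriting in standard form: -88.3ψ_xx + 23.89ψ_xy - 45.48ψ_yy + 14.28ψ_y = 0. Coefficients: A = -88.3, B = 23.89, C = -45.48. B² - 4AC = -15492.8039, which is negative, so the equation is elliptic.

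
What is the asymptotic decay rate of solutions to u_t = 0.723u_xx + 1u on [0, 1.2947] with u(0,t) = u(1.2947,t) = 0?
Eigenvalues: λₙ = 0.723n²π²/1.2947² - 1.
First three modes:
  n=1: λ₁ = 0.723π²/1.2947² - 1 ≈ 3.257
  n=2: λ₂ = 2.892π²/1.2947² - 1 ≈ 16.028
  n=3: λ₃ = 6.507π²/1.2947² - 1 ≈ 37.313
Since 0.723π²/1.2947² ≈ 4.257 > 1, all λₙ > 0.
The n=1 mode decays slowest → dominates as t → ∞.
Asymptotic: u ~ c₁ sin(πx/1.2947) e^{-λ₁t} with decay rate λ₁ ≈ 3.257.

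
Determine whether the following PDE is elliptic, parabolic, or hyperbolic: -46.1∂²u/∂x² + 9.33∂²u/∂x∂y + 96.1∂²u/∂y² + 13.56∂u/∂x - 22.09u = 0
Coefficients: A = -46.1, B = 9.33, C = 96.1. B² - 4AC = 17807.8889, which is positive, so the equation is hyperbolic.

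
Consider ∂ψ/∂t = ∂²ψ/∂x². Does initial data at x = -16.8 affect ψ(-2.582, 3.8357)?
Yes, for any finite x. The heat equation has infinite propagation speed, so all initial data affects all points at any t > 0.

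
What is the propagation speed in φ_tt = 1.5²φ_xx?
Speed = 1.5. Information travels along characteristics x = x₀ ± 1.5t.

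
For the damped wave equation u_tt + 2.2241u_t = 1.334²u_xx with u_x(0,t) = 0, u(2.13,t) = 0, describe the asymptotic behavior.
u → 0. Damping (γ=2.2241) dissipates energy; oscillations decay exponentially.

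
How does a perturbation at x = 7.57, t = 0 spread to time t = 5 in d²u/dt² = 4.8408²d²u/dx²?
Domain of influence: [-16.634, 31.774]. Data at x = 7.57 spreads outward at speed 4.8408.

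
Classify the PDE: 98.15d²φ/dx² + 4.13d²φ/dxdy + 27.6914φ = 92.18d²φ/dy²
Rewriting in standard form: 98.15d²φ/dx² + 4.13d²φ/dxdy - 92.18d²φ/dy² + 27.6914φ = 0. A = 98.15, B = 4.13, C = -92.18. Discriminant B² - 4AC = 36206.9249. Since 36206.9249 > 0, hyperbolic.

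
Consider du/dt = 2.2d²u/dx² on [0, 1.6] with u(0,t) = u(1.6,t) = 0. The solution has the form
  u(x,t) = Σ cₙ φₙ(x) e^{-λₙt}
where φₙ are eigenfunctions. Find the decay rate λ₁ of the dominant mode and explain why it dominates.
Eigenvalues: λₙ = 2.2n²π²/1.6².
First three modes:
  n=1: λ₁ = 2.2π²/1.6² ≈ 8.482
  n=2: λ₂ = 8.8π²/1.6² ≈ 33.927 (4× faster decay)
  n=3: λ₃ = 19.8π²/1.6² ≈ 76.335 (9× faster decay)
As t → ∞, higher modes decay exponentially faster. The n=1 mode dominates: u ~ c₁ sin(πx/1.6) e^{-λ₁t}.
Decay rate: λ₁ = 2.2π²/1.6² ≈ 8.482.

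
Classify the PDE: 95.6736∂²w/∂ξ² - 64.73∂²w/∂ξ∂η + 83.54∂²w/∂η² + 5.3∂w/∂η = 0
A = 95.6736, B = -64.73, C = 83.54. Discriminant B² - 4AC = -27780.317276. Since -27780.317276 < 0, elliptic.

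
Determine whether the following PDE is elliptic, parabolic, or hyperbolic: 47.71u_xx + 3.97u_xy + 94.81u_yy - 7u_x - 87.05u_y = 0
Coefficients: A = 47.71, B = 3.97, C = 94.81. B² - 4AC = -18077.7795, which is negative, so the equation is elliptic.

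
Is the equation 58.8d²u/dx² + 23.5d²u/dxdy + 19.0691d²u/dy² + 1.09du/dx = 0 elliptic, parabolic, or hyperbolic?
Computing B² - 4AC with A = 58.8, B = 23.5, C = 19.0691: discriminant = -3932.80232 (negative). Answer: elliptic.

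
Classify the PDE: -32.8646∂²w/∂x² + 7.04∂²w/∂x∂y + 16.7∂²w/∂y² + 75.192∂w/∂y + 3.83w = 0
A = -32.8646, B = 7.04, C = 16.7. Discriminant B² - 4AC = 2244.91688. Since 2244.91688 > 0, hyperbolic.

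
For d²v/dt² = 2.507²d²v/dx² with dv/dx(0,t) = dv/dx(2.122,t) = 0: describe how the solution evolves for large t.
v oscillates about a mean that drifts linearly in t (generically unbounded; no decay). There is no damping, so the nonconstant modes persist as standing waves (energy conserved, no decay). But with Neumann conditions at both ends the constant mode has eigenvalue 0: the spatial mean M(t) of v satisfies M'' = 0, so M(t) = M(0) + M'(0)·t. Unless the initial velocity has zero mean (∫v_t(x,0)dx = 0), the solution grows linearly in t (unbounded, though not exponentially); if it does have zero mean, the solution stays bounded and simply oscillates.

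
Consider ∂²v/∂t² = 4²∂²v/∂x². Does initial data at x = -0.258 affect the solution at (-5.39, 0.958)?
No. The domain of dependence is [-9.222, -1.558], and -0.258 is outside this interval.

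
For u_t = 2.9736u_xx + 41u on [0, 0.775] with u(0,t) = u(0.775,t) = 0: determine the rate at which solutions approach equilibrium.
Eigenvalues: λₙ = 2.9736n²π²/0.775² - 41.
First three modes:
  n=1: λ₁ = 2.9736π²/0.775² - 41 ≈ 7.863
  n=2: λ₂ = 11.8944π²/0.775² - 41 ≈ 154.451
  n=3: λ₃ = 26.7624π²/0.775² - 41 ≈ 398.766
Since 2.9736π²/0.775² ≈ 48.863 > 41, all λₙ > 0.
The n=1 mode decays slowest → dominates as t → ∞.
Asymptotic: u ~ c₁ sin(πx/0.775) e^{-λ₁t} with decay rate λ₁ ≈ 7.863.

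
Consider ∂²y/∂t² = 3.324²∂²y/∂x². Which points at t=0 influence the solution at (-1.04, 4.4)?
Domain of dependence: [-15.6656, 13.5856]. Signals travel at speed 3.324, so data within |x - -1.04| ≤ 3.324·4.4 = 14.6256 can reach the point.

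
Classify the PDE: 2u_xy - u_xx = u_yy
Rewriting in standard form: -u_xx + 2u_xy - u_yy = 0. A = -1, B = 2, C = -1. Discriminant B² - 4AC = 0. Since 0 = 0, parabolic.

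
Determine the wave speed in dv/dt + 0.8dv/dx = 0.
Speed = 0.8. Information travels along x - 0.8t = const (rightward).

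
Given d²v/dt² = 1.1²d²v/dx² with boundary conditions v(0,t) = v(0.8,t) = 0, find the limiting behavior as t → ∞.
v oscillates (no decay). Energy is conserved; the solution oscillates indefinitely as standing waves.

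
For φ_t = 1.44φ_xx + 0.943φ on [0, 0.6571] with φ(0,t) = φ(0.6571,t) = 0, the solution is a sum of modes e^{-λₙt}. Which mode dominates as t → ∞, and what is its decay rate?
Eigenvalues: λₙ = 1.44n²π²/0.6571² - 0.943.
First three modes:
  n=1: λ₁ = 1.44π²/0.6571² - 0.943 ≈ 31.972
  n=2: λ₂ = 5.76π²/0.6571² - 0.943 ≈ 130.719
  n=3: λ₃ = 12.96π²/0.6571² - 0.943 ≈ 295.296
Since 1.44π²/0.6571² ≈ 32.915 > 0.943, all λₙ > 0.
The n=1 mode decays slowest → dominates as t → ∞.
Asymptotic: φ ~ c₁ sin(πx/0.6571) e^{-λ₁t} with decay rate λ₁ ≈ 31.972.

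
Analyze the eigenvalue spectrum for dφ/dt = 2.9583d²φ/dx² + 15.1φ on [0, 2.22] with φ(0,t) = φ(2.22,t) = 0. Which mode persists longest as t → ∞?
Eigenvalues: λₙ = 2.9583n²π²/2.22² - 15.1.
First three modes:
  n=1: λ₁ = 2.9583π²/2.22² - 15.1 ≈ -9.176
  n=2: λ₂ = 11.8332π²/2.22² - 15.1 ≈ 8.597
  n=3: λ₃ = 26.6247π²/2.22² - 15.1 ≈ 38.219
Since 2.9583π²/2.22² ≈ 5.924 < 15.1, λ₁ < 0.
The n=1 mode grows fastest (−λₙ is largest for n=1) → dominates.
Asymptotic: φ ~ c₁ sin(πx/2.22) e^{9.176t} (exponential growth at rate −λ₁ ≈ 9.176).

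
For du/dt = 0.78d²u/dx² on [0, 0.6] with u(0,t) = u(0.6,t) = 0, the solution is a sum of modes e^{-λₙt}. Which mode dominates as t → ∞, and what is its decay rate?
Eigenvalues: λₙ = 0.78n²π²/0.6².
First three modes:
  n=1: λ₁ = 0.78π²/0.6² ≈ 21.384
  n=2: λ₂ = 3.12π²/0.6² ≈ 85.537 (4× faster decay)
  n=3: λ₃ = 7.02π²/0.6² ≈ 192.457 (9× faster decay)
As t → ∞, higher modes decay exponentially faster. The n=1 mode dominates: u ~ c₁ sin(πx/0.6) e^{-λ₁t}.
Decay rate: λ₁ = 0.78π²/0.6² ≈ 21.384.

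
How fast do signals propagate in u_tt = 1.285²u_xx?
Speed = 1.285. Information travels along characteristics x = x₀ ± 1.285t.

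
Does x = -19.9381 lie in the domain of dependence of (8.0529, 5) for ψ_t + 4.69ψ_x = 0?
No. Only data at x = -15.3971 affects (8.0529, 5). Advection has one-way propagation along characteristics.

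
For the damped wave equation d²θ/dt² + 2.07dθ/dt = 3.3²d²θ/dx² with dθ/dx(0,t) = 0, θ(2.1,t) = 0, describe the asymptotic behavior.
θ → 0. Damping (γ=2.07) dissipates energy; oscillations decay exponentially.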